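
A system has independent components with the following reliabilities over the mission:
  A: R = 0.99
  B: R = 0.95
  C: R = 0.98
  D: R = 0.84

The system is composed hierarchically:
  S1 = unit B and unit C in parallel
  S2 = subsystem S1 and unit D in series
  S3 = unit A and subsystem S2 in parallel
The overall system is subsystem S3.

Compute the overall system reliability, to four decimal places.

Parallel (B and C): 1 − (1 − 0.950000)(1 − 0.980000) = 0.999000
Series ([0.999000] and D): 0.999000 × 0.840000 = 0.839160
Parallel (A and [0.839160]): 1 − (1 − 0.990000)(1 − 0.839160) = 0.9984

0.9984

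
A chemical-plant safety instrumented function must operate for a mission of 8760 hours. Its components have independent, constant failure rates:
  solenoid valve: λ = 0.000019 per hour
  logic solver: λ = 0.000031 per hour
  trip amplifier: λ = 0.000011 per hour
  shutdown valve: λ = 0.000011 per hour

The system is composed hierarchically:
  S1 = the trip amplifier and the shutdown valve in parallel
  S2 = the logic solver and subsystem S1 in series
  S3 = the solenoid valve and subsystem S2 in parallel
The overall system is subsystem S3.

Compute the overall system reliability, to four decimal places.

0.9626

R(solenoid valve) = exp(−0.000019 × 8760) = 0.846674
R(logic solver) = exp(−0.000031 × 8760) = 0.762190
R(trip amplifier) = exp(−0.000011 × 8760) = 0.908137
R(shutdown valve) = exp(−0.000011 × 8760) = 0.908137
Parallel (trip amplifier and shutdown valve): 1 − (1 − 0.908137)(1 − 0.908137) = 0.991561
Series (logic solver and [0.991561]): 0.762190 × 0.991561 = 0.755758
Parallel (solenoid valve and [0.755758]): 1 − (1 − 0.846674)(1 − 0.755758) = 0.9626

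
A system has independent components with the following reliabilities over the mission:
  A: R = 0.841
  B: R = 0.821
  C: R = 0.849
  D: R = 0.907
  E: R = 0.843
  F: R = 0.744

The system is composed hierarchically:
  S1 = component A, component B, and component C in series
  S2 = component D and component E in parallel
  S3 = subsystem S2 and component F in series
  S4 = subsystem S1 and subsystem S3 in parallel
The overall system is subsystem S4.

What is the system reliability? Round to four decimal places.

Series (A, B, and C): 0.841000 × 0.821000 × 0.849000 = 0.586201
Parallel (D and E): 1 − (1 − 0.907000)(1 − 0.843000) = 0.985399
Series ([0.985399] and F): 0.985399 × 0.744000 = 0.733137
Parallel ([0.586201] and [0.733137]): 1 − (1 − 0.586201)(1 − 0.733137) = 0.8896

0.8896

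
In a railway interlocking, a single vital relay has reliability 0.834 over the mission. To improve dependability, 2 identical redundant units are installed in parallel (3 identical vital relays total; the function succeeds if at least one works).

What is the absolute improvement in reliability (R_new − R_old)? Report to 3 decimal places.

0.161

R_before = 0.834
R_after = 1 − (1 − 0.834)^3 = 0.995
ΔR = 0.995 − 0.834 = 0.161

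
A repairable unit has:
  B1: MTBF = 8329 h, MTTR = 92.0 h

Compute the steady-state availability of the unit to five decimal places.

0.98907

A(B1) = MTBF/(MTBF+MTTR) = 8329/(8329+92.0) = 0.98907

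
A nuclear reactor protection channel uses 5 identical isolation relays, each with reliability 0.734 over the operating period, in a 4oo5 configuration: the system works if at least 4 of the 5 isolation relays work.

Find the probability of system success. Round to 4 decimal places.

0.5991

R = Σ_{i=4}^{5} C(5,i) p^i (1−p)^{5−i} with p = 0.734
C(5,4)·0.734^4·0.266^1 = 0.386043
C(5,5)·0.734^5·0.266^0 = 0.213049
Sum = 0.5991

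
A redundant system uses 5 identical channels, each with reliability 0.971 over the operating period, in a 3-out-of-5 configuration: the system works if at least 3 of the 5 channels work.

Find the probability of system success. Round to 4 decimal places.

R = Σ_{i=3}^{5} C(5,i) p^i (1−p)^{5−i} with p = 0.971
C(5,3)·0.971^3·0.029^2 = 0.007699
C(5,4)·0.971^4·0.029^1 = 0.128898
C(5,5)·0.971^5·0.029^0 = 0.863170
Sum = 0.9998

0.9998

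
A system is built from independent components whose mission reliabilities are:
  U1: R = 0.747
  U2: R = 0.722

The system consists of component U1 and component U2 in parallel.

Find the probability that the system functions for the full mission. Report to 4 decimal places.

0.9297

Parallel (U1 and U2): 1 − (1 − 0.747000)(1 − 0.722000) = 0.9297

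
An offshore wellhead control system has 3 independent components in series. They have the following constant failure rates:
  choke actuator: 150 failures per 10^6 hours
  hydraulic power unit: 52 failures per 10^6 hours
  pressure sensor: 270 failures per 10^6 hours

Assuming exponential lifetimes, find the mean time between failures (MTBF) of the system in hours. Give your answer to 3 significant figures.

Series of exponential components: λ_sys = Σ λ_i
λ_sys = 0.00015 + 0.000052 + 0.00027 = 4.7200e-04 /h
MTBF = 1 / λ_sys = 2120 h

2120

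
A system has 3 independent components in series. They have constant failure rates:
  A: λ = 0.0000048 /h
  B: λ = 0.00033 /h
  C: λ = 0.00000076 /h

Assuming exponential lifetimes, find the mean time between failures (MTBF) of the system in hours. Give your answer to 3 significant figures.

Series of exponential components: λ_sys = Σ λ_i
λ_sys = 0.0000048 + 0.00033 + 0.00000076 = 3.3556e-04 /h
MTBF = 1 / λ_sys = 2980 h

2980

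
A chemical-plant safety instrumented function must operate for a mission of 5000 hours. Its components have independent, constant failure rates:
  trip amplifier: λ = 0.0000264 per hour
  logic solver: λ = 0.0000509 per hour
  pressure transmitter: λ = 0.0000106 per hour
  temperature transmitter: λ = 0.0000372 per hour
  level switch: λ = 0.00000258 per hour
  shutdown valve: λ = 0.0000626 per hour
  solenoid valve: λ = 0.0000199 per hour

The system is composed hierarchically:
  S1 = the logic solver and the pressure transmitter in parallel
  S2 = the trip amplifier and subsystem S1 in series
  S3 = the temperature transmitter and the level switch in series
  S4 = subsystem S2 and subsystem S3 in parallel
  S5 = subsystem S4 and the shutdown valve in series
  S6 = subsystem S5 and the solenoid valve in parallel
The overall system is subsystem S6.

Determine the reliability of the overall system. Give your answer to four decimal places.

0.9729

R(trip amplifier) = exp(−0.0000264 × 5000) = 0.876341
R(logic solver) = exp(−0.0000509 × 5000) = 0.775304
R(pressure transmitter) = exp(−0.0000106 × 5000) = 0.948380
R(temperature transmitter) = exp(−0.0000372 × 5000) = 0.830274
R(level switch) = exp(−0.00000258 × 5000) = 0.987183
R(shutdown valve) = exp(−0.0000626 × 5000) = 0.731250
R(solenoid valve) = exp(−0.0000199 × 5000) = 0.905290
Parallel (logic solver and pressure transmitter): 1 − (1 − 0.775304)(1 − 0.948380) = 0.988401
Series (trip amplifier and [0.988401]): 0.876341 × 0.988401 = 0.866176
Series (temperature transmitter and level switch): 0.830274 × 0.987183 = 0.819632
Parallel ([0.866176] and [0.819632]): 1 − (1 − 0.866176)(1 − 0.819632) = 0.975862
Series ([0.975862] and shutdown valve): 0.975862 × 0.731250 = 0.713599
Parallel ([0.713599] and solenoid valve): 1 − (1 − 0.713599)(1 − 0.905290) = 0.9729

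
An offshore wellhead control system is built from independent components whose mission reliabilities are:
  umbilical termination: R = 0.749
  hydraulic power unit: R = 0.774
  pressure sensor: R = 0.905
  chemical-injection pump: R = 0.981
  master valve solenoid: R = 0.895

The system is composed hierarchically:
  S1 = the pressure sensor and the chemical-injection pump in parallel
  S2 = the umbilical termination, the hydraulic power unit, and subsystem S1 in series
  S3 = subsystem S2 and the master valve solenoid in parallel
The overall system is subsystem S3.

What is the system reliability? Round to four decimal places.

Parallel (pressure sensor and chemical-injection pump): 1 − (1 − 0.905000)(1 − 0.981000) = 0.998195
Series (umbilical termination, hydraulic power unit, and [0.998195]): 0.749000 × 0.774000 × 0.998195 = 0.578680
Parallel ([0.578680] and master valve solenoid): 1 − (1 − 0.578680)(1 − 0.895000) = 0.9558

0.9558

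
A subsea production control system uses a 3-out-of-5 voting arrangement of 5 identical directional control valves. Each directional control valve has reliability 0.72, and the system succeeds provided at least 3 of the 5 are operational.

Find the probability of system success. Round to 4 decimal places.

0.8624

R = Σ_{i=3}^{5} C(5,i) p^i (1−p)^{5−i} with p = 0.72
C(5,3)·0.72^3·0.28^2 = 0.292626
C(5,4)·0.72^4·0.28^1 = 0.376234
C(5,5)·0.72^5·0.28^0 = 0.193492
Sum = 0.8624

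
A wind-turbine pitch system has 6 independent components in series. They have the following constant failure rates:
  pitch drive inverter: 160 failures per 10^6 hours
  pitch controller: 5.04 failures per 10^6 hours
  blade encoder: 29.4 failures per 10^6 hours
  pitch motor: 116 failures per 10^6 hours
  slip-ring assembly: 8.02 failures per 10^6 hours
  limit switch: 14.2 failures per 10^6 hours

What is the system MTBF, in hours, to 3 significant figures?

3010

Series of exponential components: λ_sys = Σ λ_i
λ_sys = 0.000160 + 0.00000504 + 0.0000294 + 0.000116 + 0.00000802 + 0.0000142 = 3.3266e-04 /h
MTBF = 1 / λ_sys = 3010 h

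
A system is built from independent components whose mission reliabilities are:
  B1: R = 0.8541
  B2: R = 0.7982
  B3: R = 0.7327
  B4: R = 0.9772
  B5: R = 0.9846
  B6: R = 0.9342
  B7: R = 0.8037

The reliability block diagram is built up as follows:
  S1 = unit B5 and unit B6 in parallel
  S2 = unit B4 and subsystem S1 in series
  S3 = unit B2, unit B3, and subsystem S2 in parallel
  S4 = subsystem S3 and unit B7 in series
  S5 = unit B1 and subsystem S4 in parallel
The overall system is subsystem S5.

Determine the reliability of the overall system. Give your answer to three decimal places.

0.971

Parallel (B5 and B6): 1 − (1 − 0.98460)(1 − 0.93420) = 0.99899
Series (B4 and [0.99899]): 0.97720 × 0.99899 = 0.97621
Parallel (B2, B3, and [0.97621]): 1 − (1 − 0.79820)(1 − 0.73270)(1 − 0.97621) = 0.99872
Series ([0.99872] and B7): 0.99872 × 0.80370 = 0.80267
Parallel (B1 and [0.80267]): 1 − (1 − 0.85410)(1 − 0.80267) = 0.971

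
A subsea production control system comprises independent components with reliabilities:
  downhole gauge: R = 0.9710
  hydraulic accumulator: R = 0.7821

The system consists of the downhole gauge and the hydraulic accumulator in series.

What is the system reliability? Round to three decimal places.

Series (downhole gauge and hydraulic accumulator): 0.97100 × 0.78210 = 0.759

0.759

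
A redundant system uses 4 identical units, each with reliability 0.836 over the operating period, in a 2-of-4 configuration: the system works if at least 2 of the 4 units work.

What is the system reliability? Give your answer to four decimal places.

R = Σ_{i=2}^{4} C(4,i) p^i (1−p)^{4−i} with p = 0.836
C(4,2)·0.836^2·0.164^2 = 0.112785
C(4,3)·0.836^3·0.164^1 = 0.383286
C(4,4)·0.836^4·0.164^0 = 0.488456
Sum = 0.9845

0.9845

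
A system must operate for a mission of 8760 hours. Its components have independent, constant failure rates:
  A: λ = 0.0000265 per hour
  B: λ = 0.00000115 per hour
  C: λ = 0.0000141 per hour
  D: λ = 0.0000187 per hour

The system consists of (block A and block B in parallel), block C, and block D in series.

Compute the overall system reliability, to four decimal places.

R(A) = exp(−0.0000265 × 8760) = 0.792835
R(B) = exp(−0.00000115 × 8760) = 0.989977
R(C) = exp(−0.0000141 × 8760) = 0.883808
R(D) = exp(−0.0000187 × 8760) = 0.848902
Parallel (A and B): 1 − (1 − 0.792835)(1 − 0.989977) = 0.997924
Series ([0.997924], C, and D): 0.997924 × 0.883808 × 0.848902 = 0.7487

0.7487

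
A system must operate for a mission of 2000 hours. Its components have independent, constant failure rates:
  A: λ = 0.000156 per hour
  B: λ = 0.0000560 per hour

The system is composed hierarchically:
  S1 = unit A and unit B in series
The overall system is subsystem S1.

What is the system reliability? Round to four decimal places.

0.6544

R(A) = exp(−0.000156 × 2000) = 0.731982
R(B) = exp(−0.0000560 × 2000) = 0.894044
Series (A and B): 0.731982 × 0.894044 = 0.6544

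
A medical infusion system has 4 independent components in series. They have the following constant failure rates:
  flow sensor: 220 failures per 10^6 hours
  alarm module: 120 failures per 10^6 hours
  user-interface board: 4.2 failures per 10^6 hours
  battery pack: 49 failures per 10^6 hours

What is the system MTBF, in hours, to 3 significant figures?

Series of exponential components: λ_sys = Σ λ_i
λ_sys = 0.00022 + 0.00012 + 0.0000042 + 0.000049 = 3.9320e-04 /h
MTBF = 1 / λ_sys = 2540 h

2540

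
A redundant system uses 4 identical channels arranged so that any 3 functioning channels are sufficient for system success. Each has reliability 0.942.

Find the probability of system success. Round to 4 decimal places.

0.9813

R = Σ_{i=3}^{4} C(4,i) p^i (1−p)^{4−i} with p = 0.942
C(4,3)·0.942^3·0.058^1 = 0.193928
C(4,4)·0.942^4·0.058^0 = 0.787415
Sum = 0.9813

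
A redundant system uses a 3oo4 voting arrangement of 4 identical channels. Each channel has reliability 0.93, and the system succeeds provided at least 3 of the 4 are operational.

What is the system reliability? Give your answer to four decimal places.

R = Σ_{i=3}^{4} C(4,i) p^i (1−p)^{4−i} with p = 0.93
C(4,3)·0.93^3·0.07^1 = 0.225220
C(4,4)·0.93^4·0.07^0 = 0.748052
Sum = 0.9733

0.9733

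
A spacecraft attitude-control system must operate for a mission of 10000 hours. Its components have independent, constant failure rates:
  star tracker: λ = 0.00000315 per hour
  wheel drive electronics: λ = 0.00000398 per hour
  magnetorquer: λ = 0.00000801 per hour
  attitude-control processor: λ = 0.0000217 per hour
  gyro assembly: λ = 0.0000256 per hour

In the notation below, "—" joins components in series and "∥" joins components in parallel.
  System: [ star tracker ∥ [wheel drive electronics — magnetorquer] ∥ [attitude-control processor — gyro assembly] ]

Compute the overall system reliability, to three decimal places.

0.999

R(star tracker) = exp(−0.00000315 × 10000) = 0.96899
R(wheel drive electronics) = exp(−0.00000398 × 10000) = 0.96098
R(magnetorquer) = exp(−0.00000801 × 10000) = 0.92302
R(attitude-control processor) = exp(−0.0000217 × 10000) = 0.80493
R(gyro assembly) = exp(−0.0000256 × 10000) = 0.77414
Series (wheel drive electronics and magnetorquer): 0.96098 × 0.92302 = 0.88700
Series (attitude-control processor and gyro assembly): 0.80493 × 0.77414 = 0.62313
Parallel (star tracker, [0.88700], and [0.62313]): 1 − (1 − 0.96899)(1 − 0.88700)(1 − 0.62313) = 0.999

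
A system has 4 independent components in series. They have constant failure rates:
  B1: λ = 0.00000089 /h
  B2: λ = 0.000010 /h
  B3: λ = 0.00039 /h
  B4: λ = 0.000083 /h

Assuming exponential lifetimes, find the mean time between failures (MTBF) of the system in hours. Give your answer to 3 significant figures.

Series of exponential components: λ_sys = Σ λ_i
λ_sys = 0.00000089 + 0.000010 + 0.00039 + 0.000083 = 4.8389e-04 /h
MTBF = 1 / λ_sys = 2070 h

2070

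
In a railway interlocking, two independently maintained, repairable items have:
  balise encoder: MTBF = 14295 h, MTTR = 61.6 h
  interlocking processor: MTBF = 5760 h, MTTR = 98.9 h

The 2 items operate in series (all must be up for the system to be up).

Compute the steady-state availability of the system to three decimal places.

A(balise encoder) = MTBF/(MTBF+MTTR) = 14295/(14295+61.6) = 0.995709
A(interlocking processor) = MTBF/(MTBF+MTTR) = 5760/(5760+98.9) = 0.983120
Series availability: 0.995709 × 0.983120 = 0.979

0.979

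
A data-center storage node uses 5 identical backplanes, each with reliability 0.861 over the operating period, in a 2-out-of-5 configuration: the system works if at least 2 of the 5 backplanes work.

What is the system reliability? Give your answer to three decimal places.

0.998

R = Σ_{i=2}^{5} C(5,i) p^i (1−p)^{5−i} with p = 0.861
C(5,2)·0.861^2·0.139^3 = 0.01991
C(5,3)·0.861^3·0.139^2 = 0.12332
C(5,4)·0.861^4·0.139^1 = 0.38194
C(5,5)·0.861^5·0.139^0 = 0.47317
Sum = 0.998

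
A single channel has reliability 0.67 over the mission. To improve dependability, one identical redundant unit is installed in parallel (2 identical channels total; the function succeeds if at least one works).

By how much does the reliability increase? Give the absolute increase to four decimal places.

0.2211

R_before = 0.67
R_after = 1 − (1 − 0.67)^2 = 0.8911
ΔR = 0.8911 − 0.67 = 0.2211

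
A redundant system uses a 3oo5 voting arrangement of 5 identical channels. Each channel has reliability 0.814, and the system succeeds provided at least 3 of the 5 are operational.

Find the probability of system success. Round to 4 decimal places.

R = Σ_{i=3}^{5} C(5,i) p^i (1−p)^{5−i} with p = 0.814
C(5,3)·0.814^3·0.186^2 = 0.186595
C(5,4)·0.814^4·0.186^1 = 0.408301
C(5,5)·0.814^5·0.186^0 = 0.357373
Sum = 0.9523

0.9523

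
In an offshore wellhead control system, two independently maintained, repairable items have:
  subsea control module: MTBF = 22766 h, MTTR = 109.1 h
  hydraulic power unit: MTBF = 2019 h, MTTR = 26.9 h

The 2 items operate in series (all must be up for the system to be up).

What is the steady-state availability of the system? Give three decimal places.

A(subsea control module) = MTBF/(MTBF+MTTR) = 22766/(22766+109.1) = 0.995231
A(hydraulic power unit) = MTBF/(MTBF+MTTR) = 2019/(2019+26.9) = 0.986852
Series availability: 0.995231 × 0.986852 = 0.982

0.982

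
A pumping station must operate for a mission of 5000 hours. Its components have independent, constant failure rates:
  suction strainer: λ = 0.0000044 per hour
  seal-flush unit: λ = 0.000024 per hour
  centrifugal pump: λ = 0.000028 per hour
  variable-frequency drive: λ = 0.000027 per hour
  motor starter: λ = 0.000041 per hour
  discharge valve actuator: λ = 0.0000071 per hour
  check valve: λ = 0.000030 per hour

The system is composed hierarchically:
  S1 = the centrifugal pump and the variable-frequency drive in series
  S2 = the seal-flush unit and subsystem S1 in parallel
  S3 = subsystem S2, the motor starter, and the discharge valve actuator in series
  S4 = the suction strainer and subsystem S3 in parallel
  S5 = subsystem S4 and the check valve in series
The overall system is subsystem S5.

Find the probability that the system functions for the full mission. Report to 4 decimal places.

0.8563

R(suction strainer) = exp(−0.0000044 × 5000) = 0.978240
R(seal-flush unit) = exp(−0.000024 × 5000) = 0.886920
R(centrifugal pump) = exp(−0.000028 × 5000) = 0.869358
R(variable-frequency drive) = exp(−0.000027 × 5000) = 0.873716
R(motor starter) = exp(−0.000041 × 5000) = 0.814647
R(discharge valve actuator) = exp(−0.0000071 × 5000) = 0.965123
R(check valve) = exp(−0.000030 × 5000) = 0.860708
Series (centrifugal pump and variable-frequency drive): 0.869358 × 0.873716 = 0.759572
Parallel (seal-flush unit and [0.759572]): 1 − (1 − 0.886920)(1 − 0.759572) = 0.972812
Series ([0.972812], motor starter, and discharge valve actuator): 0.972812 × 0.814647 × 0.965123 = 0.764858
Parallel (suction strainer and [0.764858]): 1 − (1 − 0.978240)(1 − 0.764858) = 0.994883
Series ([0.994883] and check valve): 0.994883 × 0.860708 = 0.8563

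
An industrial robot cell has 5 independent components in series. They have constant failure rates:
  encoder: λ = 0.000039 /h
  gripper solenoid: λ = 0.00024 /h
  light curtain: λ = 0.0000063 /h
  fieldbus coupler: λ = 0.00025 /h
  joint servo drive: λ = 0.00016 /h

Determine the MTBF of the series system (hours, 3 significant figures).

1440

Series of exponential components: λ_sys = Σ λ_i
λ_sys = 0.000039 + 0.00024 + 0.0000063 + 0.00025 + 0.00016 = 6.9530e-04 /h
MTBF = 1 / λ_sys = 1440 h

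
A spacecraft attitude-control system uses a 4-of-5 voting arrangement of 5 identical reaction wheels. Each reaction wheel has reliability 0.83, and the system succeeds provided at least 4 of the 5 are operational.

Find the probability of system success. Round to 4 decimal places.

0.7973

R = Σ_{i=4}^{5} C(5,i) p^i (1−p)^{5−i} with p = 0.83
C(5,4)·0.83^4·0.17^1 = 0.403396
C(5,5)·0.83^5·0.17^0 = 0.393904
Sum = 0.7973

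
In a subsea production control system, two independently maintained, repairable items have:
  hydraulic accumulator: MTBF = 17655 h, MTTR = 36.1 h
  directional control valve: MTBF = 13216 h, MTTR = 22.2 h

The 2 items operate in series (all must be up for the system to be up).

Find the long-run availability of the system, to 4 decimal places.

A(hydraulic accumulator) = MTBF/(MTBF+MTTR) = 17655/(17655+36.1) = 0.997959
A(directional control valve) = MTBF/(MTBF+MTTR) = 13216/(13216+22.2) = 0.998323
Series availability: 0.997959 × 0.998323 = 0.9963

0.9963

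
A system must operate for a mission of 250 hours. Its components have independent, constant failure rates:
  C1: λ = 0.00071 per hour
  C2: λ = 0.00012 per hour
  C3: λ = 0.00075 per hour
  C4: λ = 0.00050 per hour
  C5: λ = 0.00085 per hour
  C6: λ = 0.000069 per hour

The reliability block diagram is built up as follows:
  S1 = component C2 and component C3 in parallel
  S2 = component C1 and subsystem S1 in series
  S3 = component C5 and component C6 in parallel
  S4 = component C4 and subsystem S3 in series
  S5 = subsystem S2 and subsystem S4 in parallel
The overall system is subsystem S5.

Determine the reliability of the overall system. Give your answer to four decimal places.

0.9799

R(C1) = exp(−0.00071 × 250) = 0.837361
R(C2) = exp(−0.00012 × 250) = 0.970446
R(C3) = exp(−0.00075 × 250) = 0.829029
R(C4) = exp(−0.00050 × 250) = 0.882497
R(C5) = exp(−0.00085 × 250) = 0.808560
R(C6) = exp(−0.000069 × 250) = 0.982898
Parallel (C2 and C3): 1 − (1 − 0.970446)(1 − 0.829029) = 0.994947
Series (C1 and [0.994947]): 0.837361 × 0.994947 = 0.833130
Parallel (C5 and C6): 1 − (1 − 0.808560)(1 − 0.982898) = 0.996726
Series (C4 and [0.996726]): 0.882497 × 0.996726 = 0.879608
Parallel ([0.833130] and [0.879608]): 1 − (1 − 0.833130)(1 − 0.879608) = 0.9799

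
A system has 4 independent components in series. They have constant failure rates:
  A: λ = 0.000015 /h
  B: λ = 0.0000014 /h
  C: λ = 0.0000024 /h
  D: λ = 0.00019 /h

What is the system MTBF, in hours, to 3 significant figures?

Series of exponential components: λ_sys = Σ λ_i
λ_sys = 0.000015 + 0.0000014 + 0.0000024 + 0.00019 = 2.0880e-04 /h
MTBF = 1 / λ_sys = 4790 h

4790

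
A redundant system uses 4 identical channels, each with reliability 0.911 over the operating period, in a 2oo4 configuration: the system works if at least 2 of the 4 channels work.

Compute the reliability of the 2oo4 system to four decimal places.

0.9974

R = Σ_{i=2}^{4} C(4,i) p^i (1−p)^{4−i} with p = 0.911
C(4,2)·0.911^2·0.089^2 = 0.039443
C(4,3)·0.911^3·0.089^1 = 0.269157
C(4,4)·0.911^4·0.089^0 = 0.688769
Sum = 0.9974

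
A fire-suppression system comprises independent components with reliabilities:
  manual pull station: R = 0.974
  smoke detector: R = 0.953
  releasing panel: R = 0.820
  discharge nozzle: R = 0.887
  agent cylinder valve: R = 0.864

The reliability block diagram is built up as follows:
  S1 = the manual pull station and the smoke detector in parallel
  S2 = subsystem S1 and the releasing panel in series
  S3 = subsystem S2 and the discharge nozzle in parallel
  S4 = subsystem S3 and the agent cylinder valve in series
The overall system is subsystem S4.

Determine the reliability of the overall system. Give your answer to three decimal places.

0.846

Parallel (manual pull station and smoke detector): 1 − (1 − 0.97400)(1 − 0.95300) = 0.99878
Series ([0.99878] and releasing panel): 0.99878 × 0.82000 = 0.81900
Parallel ([0.81900] and discharge nozzle): 1 − (1 − 0.81900)(1 − 0.88700) = 0.97955
Series ([0.97955] and agent cylinder valve): 0.97955 × 0.86400 = 0.846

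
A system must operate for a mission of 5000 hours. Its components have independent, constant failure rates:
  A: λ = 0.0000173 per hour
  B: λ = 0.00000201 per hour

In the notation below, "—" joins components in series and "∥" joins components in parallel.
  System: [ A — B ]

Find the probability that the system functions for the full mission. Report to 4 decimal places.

0.9080

R(A) = exp(−0.0000173 × 5000) = 0.917136
R(B) = exp(−0.00000201 × 5000) = 0.990000
Series (A and B): 0.917136 × 0.990000 = 0.9080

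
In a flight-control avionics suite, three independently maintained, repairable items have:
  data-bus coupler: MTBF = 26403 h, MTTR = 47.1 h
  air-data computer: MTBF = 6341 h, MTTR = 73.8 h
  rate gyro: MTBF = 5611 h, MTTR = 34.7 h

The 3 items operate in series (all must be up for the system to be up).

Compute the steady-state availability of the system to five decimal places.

A(data-bus coupler) = MTBF/(MTBF+MTTR) = 26403/(26403+47.1) = 0.998219
A(air-data computer) = MTBF/(MTBF+MTTR) = 6341/(6341+73.8) = 0.988495
A(rate gyro) = MTBF/(MTBF+MTTR) = 5611/(5611+34.7) = 0.993854
Series availability: 0.998219 × 0.988495 × 0.993854 = 0.98067

0.98067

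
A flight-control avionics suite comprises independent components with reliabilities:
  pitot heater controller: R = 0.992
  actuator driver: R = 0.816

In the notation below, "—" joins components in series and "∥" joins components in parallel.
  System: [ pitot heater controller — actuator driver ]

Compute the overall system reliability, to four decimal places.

Series (pitot heater controller and actuator driver): 0.992000 × 0.816000 = 0.8095

0.8095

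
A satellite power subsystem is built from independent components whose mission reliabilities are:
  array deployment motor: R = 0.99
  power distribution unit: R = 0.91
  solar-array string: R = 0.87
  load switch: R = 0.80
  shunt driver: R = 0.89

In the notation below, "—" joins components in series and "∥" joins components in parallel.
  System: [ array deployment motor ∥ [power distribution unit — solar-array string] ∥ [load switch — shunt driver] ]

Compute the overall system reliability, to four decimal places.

Series (power distribution unit and solar-array string): 0.910000 × 0.870000 = 0.791700
Series (load switch and shunt driver): 0.800000 × 0.890000 = 0.712000
Parallel (array deployment motor, [0.791700], and [0.712000]): 1 − (1 − 0.990000)(1 − 0.791700)(1 − 0.712000) = 0.9994

0.9994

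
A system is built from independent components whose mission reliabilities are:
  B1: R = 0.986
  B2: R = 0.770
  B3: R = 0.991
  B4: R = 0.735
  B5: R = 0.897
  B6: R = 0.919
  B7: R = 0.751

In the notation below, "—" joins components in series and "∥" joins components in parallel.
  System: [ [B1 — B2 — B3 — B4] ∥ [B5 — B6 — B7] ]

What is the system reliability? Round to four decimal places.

Series (B1, B2, B3, and B4): 0.986000 × 0.770000 × 0.991000 × 0.735000 = 0.553004
Series (B5, B6, and B7): 0.897000 × 0.919000 × 0.751000 = 0.619082
Parallel ([0.553004] and [0.619082]): 1 − (1 − 0.553004)(1 − 0.619082) = 0.8297

0.8297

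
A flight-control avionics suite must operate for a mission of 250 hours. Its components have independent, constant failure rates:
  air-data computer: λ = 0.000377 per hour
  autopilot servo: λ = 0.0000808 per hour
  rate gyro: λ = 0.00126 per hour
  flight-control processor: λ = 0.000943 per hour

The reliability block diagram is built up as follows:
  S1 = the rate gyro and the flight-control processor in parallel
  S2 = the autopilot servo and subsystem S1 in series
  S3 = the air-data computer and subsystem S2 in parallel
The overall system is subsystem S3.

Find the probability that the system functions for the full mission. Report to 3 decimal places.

0.993

R(air-data computer) = exp(−0.000377 × 250) = 0.91006
R(autopilot servo) = exp(−0.0000808 × 250) = 0.98000
R(rate gyro) = exp(−0.00126 × 250) = 0.72979
R(flight-control processor) = exp(−0.000943 × 250) = 0.78998
Parallel (rate gyro and flight-control processor): 1 − (1 − 0.72979)(1 − 0.78998) = 0.94325
Series (autopilot servo and [0.94325]): 0.98000 × 0.94325 = 0.92439
Parallel (air-data computer and [0.92439]): 1 − (1 − 0.91006)(1 − 0.92439) = 0.993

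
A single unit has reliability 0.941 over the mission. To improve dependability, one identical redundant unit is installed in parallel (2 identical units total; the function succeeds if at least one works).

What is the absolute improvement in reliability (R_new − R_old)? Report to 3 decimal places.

R_before = 0.941
R_after = 1 − (1 − 0.941)^2 = 0.997
ΔR = 0.997 − 0.941 = 0.056

0.056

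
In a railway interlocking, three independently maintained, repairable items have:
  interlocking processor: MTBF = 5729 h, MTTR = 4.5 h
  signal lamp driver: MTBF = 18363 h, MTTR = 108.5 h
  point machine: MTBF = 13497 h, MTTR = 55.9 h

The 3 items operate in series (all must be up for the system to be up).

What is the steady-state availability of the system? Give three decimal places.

A(interlocking processor) = MTBF/(MTBF+MTTR) = 5729/(5729+4.5) = 0.999215
A(signal lamp driver) = MTBF/(MTBF+MTTR) = 18363/(18363+108.5) = 0.994126
A(point machine) = MTBF/(MTBF+MTTR) = 13497/(13497+55.9) = 0.995875
Series availability: 0.999215 × 0.994126 × 0.995875 = 0.989

0.989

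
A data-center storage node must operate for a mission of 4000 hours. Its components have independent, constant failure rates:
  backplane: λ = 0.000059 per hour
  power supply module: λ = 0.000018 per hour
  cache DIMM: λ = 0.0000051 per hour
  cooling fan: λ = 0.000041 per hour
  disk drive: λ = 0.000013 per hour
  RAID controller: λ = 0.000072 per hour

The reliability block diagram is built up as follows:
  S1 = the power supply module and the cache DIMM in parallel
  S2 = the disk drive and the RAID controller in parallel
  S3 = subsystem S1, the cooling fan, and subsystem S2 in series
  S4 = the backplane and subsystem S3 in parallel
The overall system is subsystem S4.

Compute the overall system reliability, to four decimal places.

0.9657

R(backplane) = exp(−0.000059 × 4000) = 0.789781
R(power supply module) = exp(−0.000018 × 4000) = 0.930531
R(cache DIMM) = exp(−0.0000051 × 4000) = 0.979807
R(cooling fan) = exp(−0.000041 × 4000) = 0.848742
R(disk drive) = exp(−0.000013 × 4000) = 0.949329
R(RAID controller) = exp(−0.000072 × 4000) = 0.749762
Parallel (power supply module and cache DIMM): 1 − (1 − 0.930531)(1 − 0.979807) = 0.998597
Parallel (disk drive and RAID controller): 1 − (1 − 0.949329)(1 − 0.749762) = 0.987320
Series ([0.998597], cooling fan, and [0.987320]): 0.998597 × 0.848742 × 0.987320 = 0.836804
Parallel (backplane and [0.836804]): 1 − (1 − 0.789781)(1 − 0.836804) = 0.9657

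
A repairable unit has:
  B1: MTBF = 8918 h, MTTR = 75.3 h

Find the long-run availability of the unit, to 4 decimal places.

0.9916

A(B1) = MTBF/(MTBF+MTTR) = 8918/(8918+75.3) = 0.9916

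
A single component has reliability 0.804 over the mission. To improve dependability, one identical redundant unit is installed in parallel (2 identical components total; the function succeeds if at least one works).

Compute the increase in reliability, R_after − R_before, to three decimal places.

R_before = 0.804
R_after = 1 − (1 − 0.804)^2 = 0.962
ΔR = 0.962 − 0.804 = 0.158

0.158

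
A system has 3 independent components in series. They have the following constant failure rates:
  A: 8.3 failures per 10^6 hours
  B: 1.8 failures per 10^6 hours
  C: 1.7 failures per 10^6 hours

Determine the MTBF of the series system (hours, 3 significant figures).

Series of exponential components: λ_sys = Σ λ_i
λ_sys = 0.0000083 + 0.0000018 + 0.0000017 = 1.1800e-05 /h
MTBF = 1 / λ_sys = 84700 h

84700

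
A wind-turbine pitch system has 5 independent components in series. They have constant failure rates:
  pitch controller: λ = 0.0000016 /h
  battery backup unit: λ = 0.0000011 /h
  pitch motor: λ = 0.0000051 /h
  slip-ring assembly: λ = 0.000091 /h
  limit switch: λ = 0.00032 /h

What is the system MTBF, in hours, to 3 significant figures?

Series of exponential components: λ_sys = Σ λ_i
λ_sys = 0.0000016 + 0.0000011 + 0.0000051 + 0.000091 + 0.00032 = 4.1880e-04 /h
MTBF = 1 / λ_sys = 2390 h

2390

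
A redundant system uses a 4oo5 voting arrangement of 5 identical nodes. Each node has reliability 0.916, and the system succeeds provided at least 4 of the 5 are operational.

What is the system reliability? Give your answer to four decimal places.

R = Σ_{i=4}^{5} C(5,i) p^i (1−p)^{5−i} with p = 0.916
C(5,4)·0.916^4·0.084^1 = 0.295686
C(5,5)·0.916^5·0.084^0 = 0.644878
Sum = 0.9406

0.9406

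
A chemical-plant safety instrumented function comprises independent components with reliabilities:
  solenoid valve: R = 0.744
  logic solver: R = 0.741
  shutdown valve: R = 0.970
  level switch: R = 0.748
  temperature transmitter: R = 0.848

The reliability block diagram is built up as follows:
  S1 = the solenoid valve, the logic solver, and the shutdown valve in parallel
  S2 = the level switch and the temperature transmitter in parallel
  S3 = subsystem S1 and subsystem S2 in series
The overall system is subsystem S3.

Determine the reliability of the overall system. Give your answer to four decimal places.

Parallel (solenoid valve, logic solver, and shutdown valve): 1 − (1 − 0.744000)(1 − 0.741000)(1 − 0.970000) = 0.998011
Parallel (level switch and temperature transmitter): 1 − (1 − 0.748000)(1 − 0.848000) = 0.961696
Series ([0.998011] and [0.961696]): 0.998011 × 0.961696 = 0.9598

0.9598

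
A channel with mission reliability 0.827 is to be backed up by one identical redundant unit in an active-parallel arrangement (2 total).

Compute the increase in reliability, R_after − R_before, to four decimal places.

0.1431

R_before = 0.827
R_after = 1 − (1 − 0.827)^2 = 0.9701
ΔR = 0.9701 − 0.827 = 0.1431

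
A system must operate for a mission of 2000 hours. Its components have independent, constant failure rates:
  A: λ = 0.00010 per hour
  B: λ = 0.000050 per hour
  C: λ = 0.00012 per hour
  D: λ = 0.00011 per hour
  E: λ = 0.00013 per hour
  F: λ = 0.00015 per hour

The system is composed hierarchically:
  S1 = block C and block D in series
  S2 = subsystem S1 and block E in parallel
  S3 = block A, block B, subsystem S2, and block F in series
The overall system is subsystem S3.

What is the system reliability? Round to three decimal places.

R(A) = exp(−0.00010 × 2000) = 0.81873
R(B) = exp(−0.000050 × 2000) = 0.90484
R(C) = exp(−0.00012 × 2000) = 0.78663
R(D) = exp(−0.00011 × 2000) = 0.80252
R(E) = exp(−0.00013 × 2000) = 0.77105
R(F) = exp(−0.00015 × 2000) = 0.74082
Series (C and D): 0.78663 × 0.80252 = 0.63129
Parallel ([0.63129] and E): 1 − (1 − 0.63129)(1 − 0.77105) = 0.91558
Series (A, B, [0.91558], and F): 0.81873 × 0.90484 × 0.91558 × 0.74082 = 0.502

0.502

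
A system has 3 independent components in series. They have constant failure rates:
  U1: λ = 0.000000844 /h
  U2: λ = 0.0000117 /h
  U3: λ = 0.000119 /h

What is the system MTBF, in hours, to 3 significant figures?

7600

Series of exponential components: λ_sys = Σ λ_i
λ_sys = 0.000000844 + 0.0000117 + 0.000119 = 1.3154e-04 /h
MTBF = 1 / λ_sys = 7600 h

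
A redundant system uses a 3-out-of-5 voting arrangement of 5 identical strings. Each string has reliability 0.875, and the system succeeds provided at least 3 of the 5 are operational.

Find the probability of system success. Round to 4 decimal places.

R = Σ_{i=3}^{5} C(5,i) p^i (1−p)^{5−i} with p = 0.875
C(5,3)·0.875^3·0.125^2 = 0.104675
C(5,4)·0.875^4·0.125^1 = 0.366364
C(5,5)·0.875^5·0.125^0 = 0.512909
Sum = 0.9839

0.9839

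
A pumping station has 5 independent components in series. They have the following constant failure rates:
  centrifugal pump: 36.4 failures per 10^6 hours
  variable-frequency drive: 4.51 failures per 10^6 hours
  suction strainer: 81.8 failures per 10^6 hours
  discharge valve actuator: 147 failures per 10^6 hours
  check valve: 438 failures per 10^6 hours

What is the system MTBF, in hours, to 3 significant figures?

1410

Series of exponential components: λ_sys = Σ λ_i
λ_sys = 0.0000364 + 0.00000451 + 0.0000818 + 0.000147 + 0.000438 = 7.0771e-04 /h
MTBF = 1 / λ_sys = 1410 h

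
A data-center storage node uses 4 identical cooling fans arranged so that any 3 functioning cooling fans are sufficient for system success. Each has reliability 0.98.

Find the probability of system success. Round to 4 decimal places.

0.9977

R = Σ_{i=3}^{4} C(4,i) p^i (1−p)^{4−i} with p = 0.98
C(4,3)·0.98^3·0.02^1 = 0.075295
C(4,4)·0.98^4·0.02^0 = 0.922368
Sum = 0.9977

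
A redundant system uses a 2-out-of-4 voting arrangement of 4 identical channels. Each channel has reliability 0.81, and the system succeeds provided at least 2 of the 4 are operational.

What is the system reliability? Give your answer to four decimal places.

0.9765

R = Σ_{i=2}^{4} C(4,i) p^i (1−p)^{4−i} with p = 0.81
C(4,2)·0.81^2·0.19^2 = 0.142111
C(4,3)·0.81^3·0.19^1 = 0.403895
C(4,4)·0.81^4·0.19^0 = 0.430467
Sum = 0.9765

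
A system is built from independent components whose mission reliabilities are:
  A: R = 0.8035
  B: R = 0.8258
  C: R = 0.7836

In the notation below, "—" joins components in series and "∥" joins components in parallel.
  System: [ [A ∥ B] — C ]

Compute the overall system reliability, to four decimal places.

Parallel (A and B): 1 − (1 − 0.803500)(1 − 0.825800) = 0.965770
Series ([0.965770] and C): 0.965770 × 0.783600 = 0.7568

0.7568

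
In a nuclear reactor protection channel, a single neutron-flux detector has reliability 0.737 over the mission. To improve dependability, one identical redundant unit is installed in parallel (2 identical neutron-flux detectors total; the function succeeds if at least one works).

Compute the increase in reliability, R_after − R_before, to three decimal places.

R_before = 0.737
R_after = 1 − (1 − 0.737)^2 = 0.931
ΔR = 0.931 − 0.737 = 0.194

0.194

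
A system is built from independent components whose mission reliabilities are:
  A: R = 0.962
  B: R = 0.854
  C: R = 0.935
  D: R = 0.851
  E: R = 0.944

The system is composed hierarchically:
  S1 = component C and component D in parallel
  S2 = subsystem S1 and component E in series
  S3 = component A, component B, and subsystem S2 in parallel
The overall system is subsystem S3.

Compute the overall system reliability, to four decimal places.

Parallel (C and D): 1 − (1 − 0.935000)(1 − 0.851000) = 0.990315
Series ([0.990315] and E): 0.990315 × 0.944000 = 0.934857
Parallel (A, B, and [0.934857]): 1 − (1 − 0.962000)(1 − 0.854000)(1 − 0.934857) = 0.9996

0.9996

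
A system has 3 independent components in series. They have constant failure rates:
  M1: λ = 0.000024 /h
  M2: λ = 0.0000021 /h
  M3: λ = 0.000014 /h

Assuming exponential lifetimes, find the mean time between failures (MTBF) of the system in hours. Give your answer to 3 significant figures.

Series of exponential components: λ_sys = Σ λ_i
λ_sys = 0.000024 + 0.0000021 + 0.000014 = 4.0100e-05 /h
MTBF = 1 / λ_sys = 24900 h

24900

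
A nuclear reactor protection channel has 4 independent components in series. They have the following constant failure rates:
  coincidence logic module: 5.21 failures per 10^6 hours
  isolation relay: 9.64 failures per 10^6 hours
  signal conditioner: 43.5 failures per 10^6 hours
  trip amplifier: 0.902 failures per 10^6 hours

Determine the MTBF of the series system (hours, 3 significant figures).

16900

Series of exponential components: λ_sys = Σ λ_i
λ_sys = 0.00000521 + 0.00000964 + 0.0000435 + 0.000000902 = 5.9252e-05 /h
MTBF = 1 / λ_sys = 16900 h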